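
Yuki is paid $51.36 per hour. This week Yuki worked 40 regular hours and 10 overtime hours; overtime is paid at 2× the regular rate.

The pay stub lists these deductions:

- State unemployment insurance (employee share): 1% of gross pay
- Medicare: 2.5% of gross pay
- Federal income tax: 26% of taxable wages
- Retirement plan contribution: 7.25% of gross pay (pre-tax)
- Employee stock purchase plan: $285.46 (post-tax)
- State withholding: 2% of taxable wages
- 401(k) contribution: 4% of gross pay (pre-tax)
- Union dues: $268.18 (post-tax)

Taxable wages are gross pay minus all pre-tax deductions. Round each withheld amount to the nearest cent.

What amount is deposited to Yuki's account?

$1307.64

Regular pay: 40 × $51.36 = $2054.40
Overtime pay: 10 × $51.36 × 2 = $1027.20
Gross pay = $2054.40 + $1027.20 = $3081.60
401(k) contribution: $3081.60 × 0.04 = $123.26
Retirement plan contribution: $3081.60 × 0.0725 = $223.42
Pre-tax total = $123.26 + $223.42 = $346.68
Taxable wages = $3081.60 − $346.68 = $2734.92
State withholding: $2734.92 × 0.02 = $54.70
Federal income tax: $2734.92 × 0.26 = $711.08
Medicare: $3081.60 × 0.025 = $77.04
State unemployment insurance (employee share): $3081.60 × 0.01 = $30.82
Union dues: $268.18
Employee stock purchase plan: $285.46
Total deductions = $123.26 + $223.42 + $54.70 + $711.08 + $77.04 + $30.82 + $268.18 + $285.46 = $1773.96
Net pay = $3081.60 − $1773.96 = $1307.64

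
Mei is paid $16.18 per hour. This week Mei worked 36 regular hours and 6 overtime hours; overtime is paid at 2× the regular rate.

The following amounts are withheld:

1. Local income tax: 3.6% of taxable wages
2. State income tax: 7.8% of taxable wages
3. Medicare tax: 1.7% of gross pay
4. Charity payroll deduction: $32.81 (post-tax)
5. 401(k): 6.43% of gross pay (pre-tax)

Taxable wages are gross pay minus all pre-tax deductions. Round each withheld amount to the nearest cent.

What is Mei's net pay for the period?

$597.85

Regular pay: 36 × $16.18 = $582.48
Overtime pay: 6 × $16.18 × 2 = $194.16
Gross pay = $582.48 + $194.16 = $776.64
401(k): $776.64 × 0.0643 = $49.94
Taxable wages = $776.64 − $49.94 = $726.70
Local income tax: $726.70 × 0.036 = $26.16
State income tax: $726.70 × 0.078 = $56.68
Medicare tax: $776.64 × 0.017 = $13.20
Charity payroll deduction: $32.81
Total deductions = $49.94 + $26.16 + $56.68 + $13.20 + $32.81 = $178.79
Net pay = $776.64 − $178.79 = $597.85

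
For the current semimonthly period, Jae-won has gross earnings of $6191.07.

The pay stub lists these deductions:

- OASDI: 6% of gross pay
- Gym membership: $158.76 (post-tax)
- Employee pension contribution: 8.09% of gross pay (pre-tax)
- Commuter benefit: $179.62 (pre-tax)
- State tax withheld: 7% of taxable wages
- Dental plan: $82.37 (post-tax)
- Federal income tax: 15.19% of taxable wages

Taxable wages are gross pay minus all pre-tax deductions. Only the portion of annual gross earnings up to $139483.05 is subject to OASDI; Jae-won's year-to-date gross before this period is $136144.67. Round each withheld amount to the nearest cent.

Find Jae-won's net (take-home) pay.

Employee pension contribution: $6191.07 × 0.0809 = $500.86
Commuter benefit: $179.62
Pre-tax total = $500.86 + $179.62 = $680.48
Taxable wages = $6191.07 − $680.48 = $5510.59
Federal income tax: $5510.59 × 0.1519 = $837.06
State tax withheld: $5510.59 × 0.07 = $385.74
OASDI: only $139483.05 − $136144.67 = $3338.38 of this check is subject → $3338.38 × 0.06 = $200.30
Gym membership: $158.76
Dental plan: $82.37
Total deductions = $500.86 + $179.62 + $837.06 + $385.74 + $200.30 + $158.76 + $82.37 = $2344.71
Net pay = $6191.07 − $2344.71 = $3846.36

$3846.36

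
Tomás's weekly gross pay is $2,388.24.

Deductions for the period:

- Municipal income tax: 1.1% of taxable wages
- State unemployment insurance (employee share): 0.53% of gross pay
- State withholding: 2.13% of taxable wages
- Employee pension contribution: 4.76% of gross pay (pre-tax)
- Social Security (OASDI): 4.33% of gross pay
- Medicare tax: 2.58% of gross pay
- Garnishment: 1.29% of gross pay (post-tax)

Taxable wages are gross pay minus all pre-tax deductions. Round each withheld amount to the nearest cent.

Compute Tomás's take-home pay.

Employee pension contribution: $2,388.24 × 0.0476 = $113.68
Taxable wages = $2,388.24 − $113.68 = $2,274.56
Municipal income tax: $2,274.56 × 0.011 = $25.02
State withholding: $2,274.56 × 0.0213 = $48.45
Medicare tax: $2,388.24 × 0.0258 = $61.62
Social Security (OASDI): $2,388.24 × 0.0433 = $103.41
State unemployment insurance (employee share): $2,388.24 × 0.0053 = $12.66
Garnishment: $2,388.24 × 0.0129 = $30.81
Total deductions = $113.68 + $25.02 + $48.45 + $61.62 + $103.41 + $12.66 + $30.81 = $395.65
Net pay = $2,388.24 − $395.65 = $1,992.59

$1,992.59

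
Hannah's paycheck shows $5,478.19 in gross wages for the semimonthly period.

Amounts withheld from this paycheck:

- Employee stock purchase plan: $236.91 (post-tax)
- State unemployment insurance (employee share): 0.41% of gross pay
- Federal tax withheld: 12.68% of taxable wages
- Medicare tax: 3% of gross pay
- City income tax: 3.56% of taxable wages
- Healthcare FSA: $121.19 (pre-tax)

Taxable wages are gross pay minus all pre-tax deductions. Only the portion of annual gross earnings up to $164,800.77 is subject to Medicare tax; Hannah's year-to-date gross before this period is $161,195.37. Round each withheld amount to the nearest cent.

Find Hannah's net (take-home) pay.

$4,119.49

Healthcare FSA: $121.19
Taxable wages = $5,478.19 − $121.19 = $5,357.00
Federal tax withheld: $5,357.00 × 0.1268 = $679.27
City income tax: $5,357.00 × 0.0356 = $190.71
Medicare tax: only $164,800.77 − $161,195.37 = $3,605.40 of this check is subject → $3,605.40 × 0.03 = $108.16
State unemployment insurance (employee share): $5,478.19 × 0.0041 = $22.46
Employee stock purchase plan: $236.91
Total deductions = $121.19 + $679.27 + $190.71 + $108.16 + $22.46 + $236.91 = $1,358.70
Net pay = $5,478.19 − $1,358.70 = $4,119.49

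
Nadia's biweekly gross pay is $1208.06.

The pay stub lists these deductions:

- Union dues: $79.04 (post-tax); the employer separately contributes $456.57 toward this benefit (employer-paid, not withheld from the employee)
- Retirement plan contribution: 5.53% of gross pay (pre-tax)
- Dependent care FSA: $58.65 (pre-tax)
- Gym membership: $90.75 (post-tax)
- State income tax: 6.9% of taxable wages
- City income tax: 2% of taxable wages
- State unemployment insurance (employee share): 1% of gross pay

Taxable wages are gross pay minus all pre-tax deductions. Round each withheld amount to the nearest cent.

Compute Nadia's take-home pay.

$804.38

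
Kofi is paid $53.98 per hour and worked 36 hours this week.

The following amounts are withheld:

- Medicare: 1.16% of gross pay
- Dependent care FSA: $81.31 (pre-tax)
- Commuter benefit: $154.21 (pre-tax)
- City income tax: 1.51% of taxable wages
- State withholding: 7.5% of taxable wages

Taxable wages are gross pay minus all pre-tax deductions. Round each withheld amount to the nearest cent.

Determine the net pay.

$1,531.35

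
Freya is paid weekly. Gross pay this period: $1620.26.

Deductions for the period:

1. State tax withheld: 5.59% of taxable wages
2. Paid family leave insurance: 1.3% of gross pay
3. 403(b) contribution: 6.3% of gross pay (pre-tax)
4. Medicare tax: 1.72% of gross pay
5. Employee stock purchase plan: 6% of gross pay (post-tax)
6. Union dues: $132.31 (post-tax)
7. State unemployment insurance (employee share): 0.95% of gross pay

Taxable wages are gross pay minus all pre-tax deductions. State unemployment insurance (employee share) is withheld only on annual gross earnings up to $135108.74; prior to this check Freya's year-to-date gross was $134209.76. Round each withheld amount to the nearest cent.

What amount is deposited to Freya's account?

403(b) contribution: $1620.26 × 0.063 = $102.08
Taxable wages = $1620.26 − $102.08 = $1518.18
State tax withheld: $1518.18 × 0.0559 = $84.87
Medicare tax: $1620.26 × 0.0172 = $27.87
Paid family leave insurance: $1620.26 × 0.013 = $21.06
State unemployment insurance (employee share): only $135108.74 − $134209.76 = $898.98 of this check is subject → $898.98 × 0.0095 = $8.54
Union dues: $132.31
Employee stock purchase plan: $1620.26 × 0.06 = $97.22
Total deductions = $102.08 + $84.87 + $27.87 + $21.06 + $8.54 + $132.31 + $97.22 = $473.95
Net pay = $1620.26 − $473.95 = $1146.31

$1146.31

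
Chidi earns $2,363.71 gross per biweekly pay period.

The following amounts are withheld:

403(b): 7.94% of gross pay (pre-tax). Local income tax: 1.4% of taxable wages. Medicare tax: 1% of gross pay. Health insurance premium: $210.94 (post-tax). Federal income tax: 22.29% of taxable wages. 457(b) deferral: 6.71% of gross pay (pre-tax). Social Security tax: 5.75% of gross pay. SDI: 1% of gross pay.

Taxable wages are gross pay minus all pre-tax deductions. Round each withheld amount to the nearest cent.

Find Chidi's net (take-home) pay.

$1,145.37

457(b) deferral: $2,363.71 × 0.0671 = $158.60
403(b): $2,363.71 × 0.0794 = $187.68
Pre-tax total = $158.60 + $187.68 = $346.28
Taxable wages = $2,363.71 − $346.28 = $2,017.43
Local income tax: $2,017.43 × 0.014 = $28.24
Federal income tax: $2,017.43 × 0.2229 = $449.69
SDI: $2,363.71 × 0.01 = $23.64
Social Security tax: $2,363.71 × 0.0575 = $135.91
Medicare tax: $2,363.71 × 0.01 = $23.64
Health insurance premium: $210.94
Total deductions = $158.60 + $187.68 + $28.24 + $449.69 + $23.64 + $135.91 + $23.64 + $210.94 = $1,218.34
Net pay = $2,363.71 − $1,218.34 = $1,145.37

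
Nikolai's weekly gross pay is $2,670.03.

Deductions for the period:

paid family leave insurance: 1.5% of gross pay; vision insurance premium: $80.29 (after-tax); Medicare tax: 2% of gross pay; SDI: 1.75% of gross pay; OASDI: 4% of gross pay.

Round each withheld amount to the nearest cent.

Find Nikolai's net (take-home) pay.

SDI: $2,670.03 × 0.0175 = $46.73
Medicare tax: $2,670.03 × 0.02 = $53.40
Paid family leave insurance: $2,670.03 × 0.015 = $40.05
OASDI: $2,670.03 × 0.04 = $106.80
Vision insurance premium: $80.29
Total deductions = $46.73 + $53.40 + $40.05 + $106.80 + $80.29 = $327.27
Net pay = $2,670.03 − $327.27 = $2,342.76

$2,342.76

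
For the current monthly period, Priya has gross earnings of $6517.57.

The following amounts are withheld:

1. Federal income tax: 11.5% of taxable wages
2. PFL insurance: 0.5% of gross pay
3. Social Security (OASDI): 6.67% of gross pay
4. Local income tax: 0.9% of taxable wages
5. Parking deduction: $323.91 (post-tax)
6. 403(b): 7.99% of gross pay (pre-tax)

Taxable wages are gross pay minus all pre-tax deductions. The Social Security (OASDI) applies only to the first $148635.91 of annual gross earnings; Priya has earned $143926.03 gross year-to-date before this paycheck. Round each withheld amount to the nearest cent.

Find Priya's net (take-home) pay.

$4582.57

403(b): $6517.57 × 0.0799 = $520.75
Taxable wages = $6517.57 − $520.75 = $5996.82
Local income tax: $5996.82 × 0.009 = $53.97
Federal income tax: $5996.82 × 0.115 = $689.63
Social Security (OASDI): only $148635.91 − $143926.03 = $4709.88 of this check is subject → $4709.88 × 0.0667 = $314.15
PFL insurance: $6517.57 × 0.005 = $32.59
Parking deduction: $323.91
Total deductions = $520.75 + $53.97 + $689.63 + $314.15 + $32.59 + $323.91 = $1935.00
Net pay = $6517.57 − $1935.00 = $4582.57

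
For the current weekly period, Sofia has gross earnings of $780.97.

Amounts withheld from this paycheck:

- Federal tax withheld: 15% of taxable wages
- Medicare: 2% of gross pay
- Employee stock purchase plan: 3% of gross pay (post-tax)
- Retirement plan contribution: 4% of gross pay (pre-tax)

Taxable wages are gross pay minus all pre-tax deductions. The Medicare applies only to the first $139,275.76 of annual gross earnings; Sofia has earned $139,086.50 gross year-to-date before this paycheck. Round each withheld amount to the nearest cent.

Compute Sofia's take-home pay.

Retirement plan contribution: $780.97 × 0.04 = $31.24
Taxable wages = $780.97 − $31.24 = $749.73
Federal tax withheld: $749.73 × 0.15 = $112.46
Medicare: only $139,275.76 − $139,086.50 = $189.26 of this check is subject → $189.26 × 0.02 = $3.79
Employee stock purchase plan: $780.97 × 0.03 = $23.43
Total deductions = $31.24 + $112.46 + $3.79 + $23.43 = $170.92
Net pay = $780.97 − $170.92 = $610.05

$610.05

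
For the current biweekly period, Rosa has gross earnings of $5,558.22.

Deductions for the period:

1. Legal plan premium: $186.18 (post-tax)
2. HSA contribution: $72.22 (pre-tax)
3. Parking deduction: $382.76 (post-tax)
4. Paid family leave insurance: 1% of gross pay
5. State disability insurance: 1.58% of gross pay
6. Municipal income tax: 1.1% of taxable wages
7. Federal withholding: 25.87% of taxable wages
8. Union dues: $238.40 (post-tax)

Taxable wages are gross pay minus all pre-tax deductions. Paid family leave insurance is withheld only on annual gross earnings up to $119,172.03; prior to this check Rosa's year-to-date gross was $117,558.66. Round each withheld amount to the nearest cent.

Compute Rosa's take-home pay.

$3,095.13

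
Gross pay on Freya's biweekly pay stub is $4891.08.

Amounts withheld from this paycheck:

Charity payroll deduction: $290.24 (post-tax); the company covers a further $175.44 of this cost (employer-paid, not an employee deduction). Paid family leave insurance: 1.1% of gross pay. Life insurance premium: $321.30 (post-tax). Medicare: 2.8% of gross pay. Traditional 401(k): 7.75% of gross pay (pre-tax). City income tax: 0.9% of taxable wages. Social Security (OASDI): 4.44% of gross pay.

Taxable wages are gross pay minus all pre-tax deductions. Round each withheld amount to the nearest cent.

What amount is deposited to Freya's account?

Traditional 401(k): $4891.08 × 0.0775 = $379.06
Taxable wages = $4891.08 − $379.06 = $4512.02
City income tax: $4512.02 × 0.009 = $40.61
Paid family leave insurance: $4891.08 × 0.011 = $53.80
Social Security (OASDI): $4891.08 × 0.0444 = $217.16
Medicare: $4891.08 × 0.028 = $136.95
Life insurance premium: $321.30
Charity payroll deduction: $290.24
(Employer's $175.44 toward charity payroll deduction is not withheld from the employee.)
Total deductions = $379.06 + $40.61 + $53.80 + $217.16 + $136.95 + $321.30 + $290.24 = $1439.12
Net pay = $4891.08 − $1439.12 = $3451.96

$3451.96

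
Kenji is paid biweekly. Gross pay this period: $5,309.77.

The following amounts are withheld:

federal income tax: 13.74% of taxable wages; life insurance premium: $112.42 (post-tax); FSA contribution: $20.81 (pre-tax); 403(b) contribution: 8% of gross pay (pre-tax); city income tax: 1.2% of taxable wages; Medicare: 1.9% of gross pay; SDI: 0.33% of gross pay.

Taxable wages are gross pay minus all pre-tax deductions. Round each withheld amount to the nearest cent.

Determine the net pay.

403(b) contribution: $5,309.77 × 0.08 = $424.78
FSA contribution: $20.81
Pre-tax total = $424.78 + $20.81 = $445.59
Taxable wages = $5,309.77 − $445.59 = $4,864.18
City income tax: $4,864.18 × 0.012 = $58.37
Federal income tax: $4,864.18 × 0.1374 = $668.34
SDI: $5,309.77 × 0.0033 = $17.52
Medicare: $5,309.77 × 0.019 = $100.89
Life insurance premium: $112.42
Total deductions = $424.78 + $20.81 + $58.37 + $668.34 + $17.52 + $100.89 + $112.42 = $1,403.13
Net pay = $5,309.77 − $1,403.13 = $3,906.64

$3,906.64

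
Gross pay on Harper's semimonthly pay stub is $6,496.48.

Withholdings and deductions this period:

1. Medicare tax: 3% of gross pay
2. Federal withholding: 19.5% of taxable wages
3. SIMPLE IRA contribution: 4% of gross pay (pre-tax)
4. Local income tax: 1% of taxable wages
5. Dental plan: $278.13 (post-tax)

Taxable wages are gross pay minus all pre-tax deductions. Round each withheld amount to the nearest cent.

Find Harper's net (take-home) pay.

SIMPLE IRA contribution: $6,496.48 × 0.04 = $259.86
Taxable wages = $6,496.48 − $259.86 = $6,236.62
Local income tax: $6,236.62 × 0.01 = $62.37
Federal withholding: $6,236.62 × 0.195 = $1,216.14
Medicare tax: $6,496.48 × 0.03 = $194.89
Dental plan: $278.13
Total deductions = $259.86 + $62.37 + $1,216.14 + $194.89 + $278.13 = $2,011.39
Net pay = $6,496.48 − $2,011.39 = $4,485.09

$4,485.09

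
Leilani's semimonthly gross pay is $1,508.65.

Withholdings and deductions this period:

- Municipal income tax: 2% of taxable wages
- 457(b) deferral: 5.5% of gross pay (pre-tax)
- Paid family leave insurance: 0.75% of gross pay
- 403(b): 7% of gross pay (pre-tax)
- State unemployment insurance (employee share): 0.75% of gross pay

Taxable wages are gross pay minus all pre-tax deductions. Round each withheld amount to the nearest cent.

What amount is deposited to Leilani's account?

457(b) deferral: $1,508.65 × 0.055 = $82.98
403(b): $1,508.65 × 0.07 = $105.61
Pre-tax total = $82.98 + $105.61 = $188.59
Taxable wages = $1,508.65 − $188.59 = $1,320.06
Municipal income tax: $1,320.06 × 0.02 = $26.40
State unemployment insurance (employee share): $1,508.65 × 0.0075 = $11.31
Paid family leave insurance: $1,508.65 × 0.0075 = $11.31
Total deductions = $82.98 + $105.61 + $26.40 + $11.31 + $11.31 = $237.61
Net pay = $1,508.65 − $237.61 = $1,271.04

$1,271.04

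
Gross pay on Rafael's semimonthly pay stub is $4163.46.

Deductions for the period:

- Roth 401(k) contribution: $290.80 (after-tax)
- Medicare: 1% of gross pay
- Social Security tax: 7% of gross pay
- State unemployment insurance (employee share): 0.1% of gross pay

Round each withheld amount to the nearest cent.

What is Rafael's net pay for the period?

$3535.43

Medicare: $4163.46 × 0.01 = $41.63
State unemployment insurance (employee share): $4163.46 × 0.001 = $4.16
Social Security tax: $4163.46 × 0.07 = $291.44
Roth 401(k) contribution: $290.80
Total deductions = $41.63 + $4.16 + $291.44 + $290.80 = $628.03
Net pay = $4163.46 − $628.03 = $3535.43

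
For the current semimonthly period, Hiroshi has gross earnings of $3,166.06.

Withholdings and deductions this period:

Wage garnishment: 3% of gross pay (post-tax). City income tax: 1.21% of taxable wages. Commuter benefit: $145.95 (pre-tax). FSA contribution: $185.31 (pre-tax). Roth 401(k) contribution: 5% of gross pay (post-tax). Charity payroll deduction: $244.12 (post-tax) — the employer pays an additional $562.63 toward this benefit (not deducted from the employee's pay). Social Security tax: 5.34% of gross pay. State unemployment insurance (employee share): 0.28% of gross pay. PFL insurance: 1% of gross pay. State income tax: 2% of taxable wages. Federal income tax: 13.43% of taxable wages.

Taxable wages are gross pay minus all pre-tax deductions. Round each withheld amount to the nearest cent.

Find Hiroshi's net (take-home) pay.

FSA contribution: $185.31
Commuter benefit: $145.95
Pre-tax total = $185.31 + $145.95 = $331.26
Taxable wages = $3,166.06 − $331.26 = $2,834.80
Federal income tax: $2,834.80 × 0.1343 = $380.71
City income tax: $2,834.80 × 0.0121 = $34.30
State income tax: $2,834.80 × 0.02 = $56.70
PFL insurance: $3,166.06 × 0.01 = $31.66
Social Security tax: $3,166.06 × 0.0534 = $169.07
State unemployment insurance (employee share): $3,166.06 × 0.0028 = $8.86
Roth 401(k) contribution: $3,166.06 × 0.05 = $158.30
Charity payroll deduction: $244.12
Wage garnishment: $3,166.06 × 0.03 = $94.98
(Employer's $562.63 toward charity payroll deduction is not withheld from the employee.)
Total deductions = $185.31 + $145.95 + $380.71 + $34.30 + $56.70 + $31.66 + $169.07 + $8.86 + $158.30 + $244.12 + $94.98 = $1,509.96
Net pay = $3,166.06 − $1,509.96 = $1,656.10

$1,656.10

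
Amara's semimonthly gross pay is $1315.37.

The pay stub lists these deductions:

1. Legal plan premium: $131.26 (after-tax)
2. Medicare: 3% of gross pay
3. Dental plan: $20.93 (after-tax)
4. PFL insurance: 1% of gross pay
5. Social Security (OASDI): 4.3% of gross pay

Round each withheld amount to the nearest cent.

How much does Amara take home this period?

PFL insurance: $1315.37 × 0.01 = $13.15
Medicare: $1315.37 × 0.03 = $39.46
Social Security (OASDI): $1315.37 × 0.043 = $56.56
Dental plan: $20.93
Legal plan premium: $131.26
Total deductions = $13.15 + $39.46 + $56.56 + $20.93 + $131.26 = $261.36
Net pay = $1315.37 − $261.36 = $1054.01

$1054.01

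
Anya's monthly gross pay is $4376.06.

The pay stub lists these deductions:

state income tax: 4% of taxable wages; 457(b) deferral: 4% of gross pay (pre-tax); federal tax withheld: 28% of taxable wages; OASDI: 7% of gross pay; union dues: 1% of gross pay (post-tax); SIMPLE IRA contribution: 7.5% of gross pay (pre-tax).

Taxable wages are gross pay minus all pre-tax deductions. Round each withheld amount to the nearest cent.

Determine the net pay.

457(b) deferral: $4376.06 × 0.04 = $175.04
SIMPLE IRA contribution: $4376.06 × 0.075 = $328.20
Pre-tax total = $175.04 + $328.20 = $503.24
Taxable wages = $4376.06 − $503.24 = $3872.82
State income tax: $3872.82 × 0.04 = $154.91
Federal tax withheld: $3872.82 × 0.28 = $1084.39
OASDI: $4376.06 × 0.07 = $306.32
Union dues: $4376.06 × 0.01 = $43.76
Total deductions = $175.04 + $328.20 + $154.91 + $1084.39 + $306.32 + $43.76 = $2092.62
Net pay = $4376.06 − $2092.62 = $2283.44

$2283.44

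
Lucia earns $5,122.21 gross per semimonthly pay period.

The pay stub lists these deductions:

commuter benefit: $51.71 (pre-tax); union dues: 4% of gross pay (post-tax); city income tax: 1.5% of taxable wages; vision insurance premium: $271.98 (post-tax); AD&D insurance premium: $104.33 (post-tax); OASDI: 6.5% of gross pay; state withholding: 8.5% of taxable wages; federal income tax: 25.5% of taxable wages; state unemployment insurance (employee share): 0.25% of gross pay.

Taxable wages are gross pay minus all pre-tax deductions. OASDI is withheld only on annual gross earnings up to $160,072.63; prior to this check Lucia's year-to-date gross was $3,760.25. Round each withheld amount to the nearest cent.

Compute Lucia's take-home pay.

$2,343.52

Commuter benefit: $51.71
Taxable wages = $5,122.21 − $51.71 = $5,070.50
Federal income tax: $5,070.50 × 0.255 = $1,292.98
City income tax: $5,070.50 × 0.015 = $76.06
State withholding: $5,070.50 × 0.085 = $430.99
State unemployment insurance (employee share): $5,122.21 × 0.0025 = $12.81
OASDI: cap not yet reached, full $5,122.21 is subject → $5,122.21 × 0.065 = $332.94
Union dues: $5,122.21 × 0.04 = $204.89
Vision insurance premium: $271.98
AD&D insurance premium: $104.33
Total deductions = $51.71 + $1,292.98 + $76.06 + $430.99 + $12.81 + $332.94 + $204.89 + $271.98 + $104.33 = $2,778.69
Net pay = $5,122.21 − $2,778.69 = $2,343.52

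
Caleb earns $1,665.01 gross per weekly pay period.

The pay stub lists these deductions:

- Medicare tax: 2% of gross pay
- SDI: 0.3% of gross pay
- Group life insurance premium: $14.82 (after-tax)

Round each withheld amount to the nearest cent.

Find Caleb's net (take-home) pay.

SDI: $1,665.01 × 0.003 = $5.00
Medicare tax: $1,665.01 × 0.02 = $33.30
Group life insurance premium: $14.82
Total deductions = $5.00 + $33.30 + $14.82 = $53.12
Net pay = $1,665.01 − $53.12 = $1,611.89

$1,611.89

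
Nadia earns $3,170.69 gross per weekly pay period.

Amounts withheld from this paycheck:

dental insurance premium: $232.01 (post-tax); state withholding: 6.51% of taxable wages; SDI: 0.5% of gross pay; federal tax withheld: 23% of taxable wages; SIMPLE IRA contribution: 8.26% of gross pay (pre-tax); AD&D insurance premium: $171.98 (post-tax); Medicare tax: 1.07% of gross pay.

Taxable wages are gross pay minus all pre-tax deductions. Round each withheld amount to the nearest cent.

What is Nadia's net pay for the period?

$1,596.64

SIMPLE IRA contribution: $3,170.69 × 0.0826 = $261.90
Taxable wages = $3,170.69 − $261.90 = $2,908.79
State withholding: $2,908.79 × 0.0651 = $189.36
Federal tax withheld: $2,908.79 × 0.23 = $669.02
SDI: $3,170.69 × 0.005 = $15.85
Medicare tax: $3,170.69 × 0.0107 = $33.93
Dental insurance premium: $232.01
AD&D insurance premium: $171.98
Total deductions = $261.90 + $189.36 + $669.02 + $15.85 + $33.93 + $232.01 + $171.98 = $1,574.05
Net pay = $3,170.69 − $1,574.05 = $1,596.64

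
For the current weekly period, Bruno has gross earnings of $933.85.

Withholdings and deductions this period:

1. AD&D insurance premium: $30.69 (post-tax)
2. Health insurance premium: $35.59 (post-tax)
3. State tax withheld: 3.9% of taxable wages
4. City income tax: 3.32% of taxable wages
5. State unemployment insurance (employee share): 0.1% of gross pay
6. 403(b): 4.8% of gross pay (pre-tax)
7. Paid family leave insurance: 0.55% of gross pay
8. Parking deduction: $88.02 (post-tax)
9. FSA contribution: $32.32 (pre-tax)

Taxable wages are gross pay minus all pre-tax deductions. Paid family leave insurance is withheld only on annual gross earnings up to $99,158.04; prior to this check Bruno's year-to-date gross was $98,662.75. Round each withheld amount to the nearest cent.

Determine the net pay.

$636.91

FSA contribution: $32.32
403(b): $933.85 × 0.048 = $44.82
Pre-tax total = $32.32 + $44.82 = $77.14
Taxable wages = $933.85 − $77.14 = $856.71
State tax withheld: $856.71 × 0.039 = $33.41
City income tax: $856.71 × 0.0332 = $28.44
State unemployment insurance (employee share): $933.85 × 0.001 = $0.93
Paid family leave insurance: only $99,158.04 − $98,662.75 = $495.29 of this check is subject → $495.29 × 0.0055 = $2.72
Parking deduction: $88.02
Health insurance premium: $35.59
AD&D insurance premium: $30.69
Total deductions = $32.32 + $44.82 + $33.41 + $28.44 + $0.93 + $2.72 + $88.02 + $35.59 + $30.69 = $296.94
Net pay = $933.85 − $296.94 = $636.91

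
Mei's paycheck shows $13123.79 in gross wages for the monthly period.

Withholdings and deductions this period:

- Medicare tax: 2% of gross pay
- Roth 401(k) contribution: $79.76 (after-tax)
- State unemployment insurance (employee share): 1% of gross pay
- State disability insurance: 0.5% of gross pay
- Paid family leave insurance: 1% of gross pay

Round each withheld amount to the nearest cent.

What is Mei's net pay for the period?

$12453.45

State unemployment insurance (employee share): $13123.79 × 0.01 = $131.24
State disability insurance: $13123.79 × 0.005 = $65.62
Medicare tax: $13123.79 × 0.02 = $262.48
Paid family leave insurance: $13123.79 × 0.01 = $131.24
Roth 401(k) contribution: $79.76
Total deductions = $131.24 + $65.62 + $262.48 + $131.24 + $79.76 = $670.34
Net pay = $13123.79 − $670.34 = $12453.45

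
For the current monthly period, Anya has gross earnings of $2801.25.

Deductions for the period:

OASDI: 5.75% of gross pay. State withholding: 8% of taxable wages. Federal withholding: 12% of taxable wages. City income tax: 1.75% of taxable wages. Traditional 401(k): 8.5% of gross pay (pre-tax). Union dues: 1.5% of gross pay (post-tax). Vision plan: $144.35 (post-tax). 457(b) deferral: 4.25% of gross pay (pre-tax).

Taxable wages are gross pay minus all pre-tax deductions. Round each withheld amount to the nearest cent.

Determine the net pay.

$1565.06

457(b) deferral: $2801.25 × 0.0425 = $119.05
Traditional 401(k): $2801.25 × 0.085 = $238.11
Pre-tax total = $119.05 + $238.11 = $357.16
Taxable wages = $2801.25 − $357.16 = $2444.09
City income tax: $2444.09 × 0.0175 = $42.77
Federal withholding: $2444.09 × 0.12 = $293.29
State withholding: $2444.09 × 0.08 = $195.53
OASDI: $2801.25 × 0.0575 = $161.07
Union dues: $2801.25 × 0.015 = $42.02
Vision plan: $144.35
Total deductions = $119.05 + $238.11 + $42.77 + $293.29 + $195.53 + $161.07 + $42.02 + $144.35 = $1236.19
Net pay = $2801.25 − $1236.19 = $1565.06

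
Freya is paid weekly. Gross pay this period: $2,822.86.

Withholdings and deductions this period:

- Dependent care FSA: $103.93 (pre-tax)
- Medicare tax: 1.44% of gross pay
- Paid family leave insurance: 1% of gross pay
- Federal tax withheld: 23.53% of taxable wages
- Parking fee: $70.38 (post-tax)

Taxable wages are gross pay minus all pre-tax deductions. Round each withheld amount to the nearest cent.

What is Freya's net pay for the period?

$1,939.91

Dependent care FSA: $103.93
Taxable wages = $2,822.86 − $103.93 = $2,718.93
Federal tax withheld: $2,718.93 × 0.2353 = $639.76
Paid family leave insurance: $2,822.86 × 0.01 = $28.23
Medicare tax: $2,822.86 × 0.0144 = $40.65
Parking fee: $70.38
Total deductions = $103.93 + $639.76 + $28.23 + $40.65 + $70.38 = $882.95
Net pay = $2,822.86 − $882.95 = $1,939.91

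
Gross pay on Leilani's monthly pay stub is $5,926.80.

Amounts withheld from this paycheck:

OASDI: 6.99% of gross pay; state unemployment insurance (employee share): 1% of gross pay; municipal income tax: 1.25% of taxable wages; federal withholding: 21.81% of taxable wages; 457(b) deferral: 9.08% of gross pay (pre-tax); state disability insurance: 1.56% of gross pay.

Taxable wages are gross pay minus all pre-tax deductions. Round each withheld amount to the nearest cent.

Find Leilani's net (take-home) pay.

$3,580.02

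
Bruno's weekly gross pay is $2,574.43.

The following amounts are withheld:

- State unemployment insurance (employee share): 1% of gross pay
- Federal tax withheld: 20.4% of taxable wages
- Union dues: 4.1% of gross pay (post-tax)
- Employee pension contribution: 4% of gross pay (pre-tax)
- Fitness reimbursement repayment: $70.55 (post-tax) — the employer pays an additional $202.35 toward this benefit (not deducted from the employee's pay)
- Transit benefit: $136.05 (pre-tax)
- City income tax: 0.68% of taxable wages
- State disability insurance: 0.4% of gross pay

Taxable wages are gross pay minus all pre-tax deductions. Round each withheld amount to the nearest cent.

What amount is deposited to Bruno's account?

Transit benefit: $136.05
Employee pension contribution: $2,574.43 × 0.04 = $102.98
Pre-tax total = $136.05 + $102.98 = $239.03
Taxable wages = $2,574.43 − $239.03 = $2,335.40
City income tax: $2,335.40 × 0.0068 = $15.88
Federal tax withheld: $2,335.40 × 0.204 = $476.42
State unemployment insurance (employee share): $2,574.43 × 0.01 = $25.74
State disability insurance: $2,574.43 × 0.004 = $10.30
Union dues: $2,574.43 × 0.041 = $105.55
Fitness reimbursement repayment: $70.55
(Employer's $202.35 toward fitness reimbursement repayment is not withheld from the employee.)
Total deductions = $136.05 + $102.98 + $15.88 + $476.42 + $25.74 + $10.30 + $105.55 + $70.55 = $943.47
Net pay = $2,574.43 − $943.47 = $1,630.96

$1,630.96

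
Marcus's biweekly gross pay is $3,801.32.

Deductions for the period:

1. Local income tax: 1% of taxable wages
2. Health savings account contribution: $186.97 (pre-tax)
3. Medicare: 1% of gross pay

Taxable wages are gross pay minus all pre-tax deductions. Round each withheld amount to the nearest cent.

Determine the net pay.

Health savings account contribution: $186.97
Taxable wages = $3,801.32 − $186.97 = $3,614.35
Local income tax: $3,614.35 × 0.01 = $36.14
Medicare: $3,801.32 × 0.01 = $38.01
Total deductions = $186.97 + $36.14 + $38.01 = $261.12
Net pay = $3,801.32 − $261.12 = $3,540.20

$3,540.20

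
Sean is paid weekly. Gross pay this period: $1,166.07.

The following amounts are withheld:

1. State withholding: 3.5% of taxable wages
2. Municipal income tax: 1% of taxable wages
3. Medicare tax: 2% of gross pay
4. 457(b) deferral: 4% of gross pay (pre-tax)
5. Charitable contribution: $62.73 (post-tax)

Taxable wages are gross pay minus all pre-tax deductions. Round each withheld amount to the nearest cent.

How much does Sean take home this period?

$983.01

457(b) deferral: $1,166.07 × 0.04 = $46.64
Taxable wages = $1,166.07 − $46.64 = $1,119.43
State withholding: $1,119.43 × 0.035 = $39.18
Municipal income tax: $1,119.43 × 0.01 = $11.19
Medicare tax: $1,166.07 × 0.02 = $23.32
Charitable contribution: $62.73
Total deductions = $46.64 + $39.18 + $11.19 + $23.32 + $62.73 = $183.06
Net pay = $1,166.07 − $183.06 = $983.01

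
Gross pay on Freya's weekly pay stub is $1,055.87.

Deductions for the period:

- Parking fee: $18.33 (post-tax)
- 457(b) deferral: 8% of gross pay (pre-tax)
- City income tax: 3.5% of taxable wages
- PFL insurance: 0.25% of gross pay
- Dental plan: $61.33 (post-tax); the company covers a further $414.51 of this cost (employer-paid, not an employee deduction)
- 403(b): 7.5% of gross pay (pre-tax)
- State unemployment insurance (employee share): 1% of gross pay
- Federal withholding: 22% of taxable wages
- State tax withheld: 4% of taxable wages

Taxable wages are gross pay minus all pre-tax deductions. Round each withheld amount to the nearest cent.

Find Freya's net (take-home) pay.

403(b): $1,055.87 × 0.075 = $79.19
457(b) deferral: $1,055.87 × 0.08 = $84.47
Pre-tax total = $79.19 + $84.47 = $163.66
Taxable wages = $1,055.87 − $163.66 = $892.21
State tax withheld: $892.21 × 0.04 = $35.69
City income tax: $892.21 × 0.035 = $31.23
Federal withholding: $892.21 × 0.22 = $196.29
PFL insurance: $1,055.87 × 0.0025 = $2.64
State unemployment insurance (employee share): $1,055.87 × 0.01 = $10.56
Parking fee: $18.33
Dental plan: $61.33
(Employer's $414.51 toward dental plan is not withheld from the employee.)
Total deductions = $79.19 + $84.47 + $35.69 + $31.23 + $196.29 + $2.64 + $10.56 + $18.33 + $61.33 = $519.73
Net pay = $1,055.87 − $519.73 = $536.14

$536.14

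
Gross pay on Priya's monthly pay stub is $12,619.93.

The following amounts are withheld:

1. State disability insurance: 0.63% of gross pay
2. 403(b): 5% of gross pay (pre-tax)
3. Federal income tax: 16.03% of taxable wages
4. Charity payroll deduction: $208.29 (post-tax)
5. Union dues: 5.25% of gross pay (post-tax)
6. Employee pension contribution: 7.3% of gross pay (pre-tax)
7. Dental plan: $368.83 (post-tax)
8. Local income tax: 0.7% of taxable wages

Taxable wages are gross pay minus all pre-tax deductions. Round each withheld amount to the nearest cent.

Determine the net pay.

Employee pension contribution: $12,619.93 × 0.073 = $921.25
403(b): $12,619.93 × 0.05 = $631.00
Pre-tax total = $921.25 + $631.00 = $1,552.25
Taxable wages = $12,619.93 − $1,552.25 = $11,067.68
Federal income tax: $11,067.68 × 0.1603 = $1,774.15
Local income tax: $11,067.68 × 0.007 = $77.47
State disability insurance: $12,619.93 × 0.0063 = $79.51
Charity payroll deduction: $208.29
Dental plan: $368.83
Union dues: $12,619.93 × 0.0525 = $662.55
Total deductions = $921.25 + $631.00 + $1,774.15 + $77.47 + $79.51 + $208.29 + $368.83 + $662.55 = $4,723.05
Net pay = $12,619.93 − $4,723.05 = $7,896.88

$7,896.88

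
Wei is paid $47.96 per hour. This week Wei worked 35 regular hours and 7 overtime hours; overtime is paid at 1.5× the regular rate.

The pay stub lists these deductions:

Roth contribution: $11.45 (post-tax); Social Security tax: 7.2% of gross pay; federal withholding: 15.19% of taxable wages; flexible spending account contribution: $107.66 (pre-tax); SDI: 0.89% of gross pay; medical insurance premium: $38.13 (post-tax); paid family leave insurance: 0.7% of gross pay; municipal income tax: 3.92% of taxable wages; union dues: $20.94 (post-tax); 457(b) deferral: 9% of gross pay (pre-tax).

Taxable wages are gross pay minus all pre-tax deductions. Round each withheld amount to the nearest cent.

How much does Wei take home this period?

Regular pay: 35 × $47.96 = $1,678.60
Overtime pay: 7 × $47.96 × 1.5 = $503.58
Gross pay = $1,678.60 + $503.58 = $2,182.18
457(b) deferral: $2,182.18 × 0.09 = $196.40
Flexible spending account contribution: $107.66
Pre-tax total = $196.40 + $107.66 = $304.06
Taxable wages = $2,182.18 − $304.06 = $1,878.12
Municipal income tax: $1,878.12 × 0.0392 = $73.62
Federal withholding: $1,878.12 × 0.1519 = $285.29
Social Security tax: $2,182.18 × 0.072 = $157.12
SDI: $2,182.18 × 0.0089 = $19.42
Paid family leave insurance: $2,182.18 × 0.007 = $15.28
Union dues: $20.94
Roth contribution: $11.45
Medical insurance premium: $38.13
Total deductions = $196.40 + $107.66 + $73.62 + $285.29 + $157.12 + $19.42 + $15.28 + $20.94 + $11.45 + $38.13 = $925.31
Net pay = $2,182.18 − $925.31 = $1,256.87

$1,256.87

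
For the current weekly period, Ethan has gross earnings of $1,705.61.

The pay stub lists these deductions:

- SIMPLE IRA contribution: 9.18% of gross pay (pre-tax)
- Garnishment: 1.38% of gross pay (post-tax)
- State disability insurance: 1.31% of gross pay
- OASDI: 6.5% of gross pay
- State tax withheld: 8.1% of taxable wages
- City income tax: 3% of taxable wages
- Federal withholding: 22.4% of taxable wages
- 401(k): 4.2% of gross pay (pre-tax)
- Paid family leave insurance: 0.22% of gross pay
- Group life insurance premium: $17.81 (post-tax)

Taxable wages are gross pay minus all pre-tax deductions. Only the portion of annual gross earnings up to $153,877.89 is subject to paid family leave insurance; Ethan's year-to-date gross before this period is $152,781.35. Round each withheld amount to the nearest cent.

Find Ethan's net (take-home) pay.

$805.51

401(k): $1,705.61 × 0.042 = $71.64
SIMPLE IRA contribution: $1,705.61 × 0.0918 = $156.57
Pre-tax total = $71.64 + $156.57 = $228.21
Taxable wages = $1,705.61 − $228.21 = $1,477.40
Federal withholding: $1,477.40 × 0.224 = $330.94
State tax withheld: $1,477.40 × 0.081 = $119.67
City income tax: $1,477.40 × 0.03 = $44.32
OASDI: $1,705.61 × 0.065 = $110.86
State disability insurance: $1,705.61 × 0.0131 = $22.34
Paid family leave insurance: only $153,877.89 − $152,781.35 = $1,096.54 of this check is subject → $1,096.54 × 0.0022 = $2.41
Garnishment: $1,705.61 × 0.0138 = $23.54
Group life insurance premium: $17.81
Total deductions = $71.64 + $156.57 + $330.94 + $119.67 + $44.32 + $110.86 + $22.34 + $2.41 + $23.54 + $17.81 = $900.10
Net pay = $1,705.61 − $900.10 = $805.51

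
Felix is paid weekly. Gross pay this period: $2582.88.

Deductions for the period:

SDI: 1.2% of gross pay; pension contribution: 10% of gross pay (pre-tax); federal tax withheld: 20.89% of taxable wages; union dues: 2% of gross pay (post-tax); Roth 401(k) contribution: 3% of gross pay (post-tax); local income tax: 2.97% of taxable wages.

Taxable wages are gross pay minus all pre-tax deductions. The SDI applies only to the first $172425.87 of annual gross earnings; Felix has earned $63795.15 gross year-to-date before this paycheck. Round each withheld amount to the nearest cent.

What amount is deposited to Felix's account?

Pension contribution: $2582.88 × 0.1 = $258.29
Taxable wages = $2582.88 − $258.29 = $2324.59
Local income tax: $2324.59 × 0.0297 = $69.04
Federal tax withheld: $2324.59 × 0.2089 = $485.61
SDI: cap not yet reached, full $2582.88 is subject → $2582.88 × 0.012 = $30.99
Roth 401(k) contribution: $2582.88 × 0.03 = $77.49
Union dues: $2582.88 × 0.02 = $51.66
Total deductions = $258.29 + $69.04 + $485.61 + $30.99 + $77.49 + $51.66 = $973.08
Net pay = $2582.88 − $973.08 = $1609.80

$1609.80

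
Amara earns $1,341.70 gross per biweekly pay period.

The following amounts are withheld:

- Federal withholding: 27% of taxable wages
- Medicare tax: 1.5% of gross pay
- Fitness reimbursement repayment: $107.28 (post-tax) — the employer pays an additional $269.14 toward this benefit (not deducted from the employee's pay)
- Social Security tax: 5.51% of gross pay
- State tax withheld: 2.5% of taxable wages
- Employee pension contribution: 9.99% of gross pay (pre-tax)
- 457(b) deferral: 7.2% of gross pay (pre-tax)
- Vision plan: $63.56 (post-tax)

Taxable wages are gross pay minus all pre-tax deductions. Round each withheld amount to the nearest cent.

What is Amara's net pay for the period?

457(b) deferral: $1,341.70 × 0.072 = $96.60
Employee pension contribution: $1,341.70 × 0.0999 = $134.04
Pre-tax total = $96.60 + $134.04 = $230.64
Taxable wages = $1,341.70 − $230.64 = $1,111.06
State tax withheld: $1,111.06 × 0.025 = $27.78
Federal withholding: $1,111.06 × 0.27 = $299.99
Social Security tax: $1,341.70 × 0.0551 = $73.93
Medicare tax: $1,341.70 × 0.015 = $20.13
Vision plan: $63.56
Fitness reimbursement repayment: $107.28
(Employer's $269.14 toward fitness reimbursement repayment is not withheld from the employee.)
Total deductions = $96.60 + $134.04 + $27.78 + $299.99 + $73.93 + $20.13 + $63.56 + $107.28 = $823.31
Net pay = $1,341.70 − $823.31 = $518.39

$518.39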